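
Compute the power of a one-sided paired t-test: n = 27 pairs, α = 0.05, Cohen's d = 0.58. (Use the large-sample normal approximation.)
Power ≈ 0.91

Power calculation (paired t-test, normal approximation):
z_β = d · √n - z_α
z_β = 0.58 · √27 - 1.645
z_β = 0.58 · 5.196 - 1.645
z_β = 1.369

Power = Φ(z_β) = Φ(1.369) ≈ 0.914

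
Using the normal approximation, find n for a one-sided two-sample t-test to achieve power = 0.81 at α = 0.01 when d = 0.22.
n = 425 per group

Sample size formula (two-sample t-test, normal approximation):
n = 2 · ((z_α + z_β) / d)²

z_α = 2.326 (for α = 0.01, one-sided)
z_β = 0.878 (for power = 0.81)
d = 0.22

n = 2 · ((2.326 + 0.878) / 0.22)²
n = 2 · (14.564)²
n ≈ 424.22
Round up to the next whole number: n = 425 per group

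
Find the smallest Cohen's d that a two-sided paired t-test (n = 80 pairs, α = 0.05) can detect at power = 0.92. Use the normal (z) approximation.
d ≈ 0.38

Minimum detectable effect (paired t-test, normal approximation):
d = (z_{α/2} + z_β) / √n
d = (1.960 + 1.405) / √80
d = 3.365 / 8.944
d ≈ 0.38

By Cohen's convention (0.2 small / 0.5 medium / 0.8 large): small effect.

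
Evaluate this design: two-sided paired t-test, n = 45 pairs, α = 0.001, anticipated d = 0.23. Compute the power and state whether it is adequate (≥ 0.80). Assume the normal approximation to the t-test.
Power ≈ 0.04; the study is underpowered (power < 0.80)

Power calculation (paired t-test, normal approximation):
z_β = d · √n - z_{α/2}
z_β = 0.23 · √45 - 3.291
z_β = 0.23 · 6.708 - 3.291
z_β = -1.748

Power = Φ(z_β) = Φ(-1.748) ≈ 0.040

Effect size d = 0.23 is small by Cohen's convention (0.2/0.5/0.8).

Threshold: power ≥ 0.80 is conventionally adequate.
Power ≈ 0.04 → the study is underpowered (power < 0.80).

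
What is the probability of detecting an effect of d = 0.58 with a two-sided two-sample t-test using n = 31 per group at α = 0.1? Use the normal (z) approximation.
Power ≈ 0.74

Power calculation (two-sample t-test, normal approximation):
z_β = d · √(n/2) - z_{α/2}
z_β = 0.58 · √(31/2) - 1.645
z_β = 0.58 · 3.937 - 1.645
z_β = 0.639

Power = Φ(z_β) = Φ(0.639) ≈ 0.738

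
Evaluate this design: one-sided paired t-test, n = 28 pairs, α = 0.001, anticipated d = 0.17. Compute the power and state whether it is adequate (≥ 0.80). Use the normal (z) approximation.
Power ≈ 0.01; the study is underpowered (power < 0.80)

Power calculation (paired t-test, normal approximation):
z_β = d · √n - z_α
z_β = 0.17 · √28 - 3.090
z_β = 0.17 · 5.292 - 3.090
z_β = -2.191

Power = Φ(z_β) = Φ(-2.191) ≈ 0.014

Effect size d = 0.17 is very small by Cohen's convention (0.2/0.5/0.8).

Threshold: power ≥ 0.80 is conventionally adequate.
Power ≈ 0.01 → the study is underpowered (power < 0.80).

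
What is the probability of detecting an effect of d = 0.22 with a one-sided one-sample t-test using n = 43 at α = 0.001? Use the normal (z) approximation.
Power ≈ 0.05

Power calculation (one-sample t-test, normal approximation):
z_β = d · √n - z_α
z_β = 0.22 · √43 - 3.090
z_β = 0.22 · 6.557 - 3.090
z_β = -1.648

Power = Φ(z_β) = Φ(-1.648) ≈ 0.050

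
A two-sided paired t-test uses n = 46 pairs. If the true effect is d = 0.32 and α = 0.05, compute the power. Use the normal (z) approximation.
Power ≈ 0.58

Power calculation (paired t-test, normal approximation):
z_β = d · √n - z_{α/2}
z_β = 0.32 · √46 - 1.960
z_β = 0.32 · 6.782 - 1.960
z_β = 0.210

Power = Φ(z_β) = Φ(0.210) ≈ 0.583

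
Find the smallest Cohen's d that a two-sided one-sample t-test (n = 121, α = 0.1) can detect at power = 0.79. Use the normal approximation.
d ≈ 0.22

Minimum detectable effect (one-sample t-test, normal approximation):
d = (z_{α/2} + z_β) / √n
d = (1.645 + 0.806) / √121
d = 2.451 / 11.000
d ≈ 0.22

By Cohen's convention (0.2 small / 0.5 medium / 0.8 large): small effect.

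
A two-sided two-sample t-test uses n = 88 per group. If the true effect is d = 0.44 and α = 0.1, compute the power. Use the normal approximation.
Power ≈ 0.90

Power calculation (two-sample t-test, normal approximation):
z_β = d · √(n/2) - z_{α/2}
z_β = 0.44 · √(88/2) - 1.645
z_β = 0.44 · 6.633 - 1.645
z_β = 1.274

Power = Φ(z_β) = Φ(1.274) ≈ 0.899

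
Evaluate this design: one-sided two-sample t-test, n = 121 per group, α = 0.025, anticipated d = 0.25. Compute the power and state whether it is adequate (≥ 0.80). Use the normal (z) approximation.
Power ≈ 0.49; the study is underpowered (power < 0.80)

Power calculation (two-sample t-test, normal approximation):
z_β = d · √(n/2) - z_α
z_β = 0.25 · √(121/2) - 1.960
z_β = 0.25 · 7.778 - 1.960
z_β = -0.015

Power = Φ(z_β) = Φ(-0.015) ≈ 0.494

Effect size d = 0.25 is small by Cohen's convention (0.2/0.5/0.8).

Threshold: power ≥ 0.80 is conventionally adequate.
Power ≈ 0.49 → the study is underpowered (power < 0.80).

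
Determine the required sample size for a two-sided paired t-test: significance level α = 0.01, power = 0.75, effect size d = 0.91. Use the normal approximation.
n = 13 pairs

Sample size formula (paired t-test, normal approximation):
n = ((z_{α/2} + z_β) / d)²

z_{α/2} = 2.576 (for α = 0.01, two-sided)
z_β = 0.674 (for power = 0.75)
d = 0.91

n = ((2.576 + 0.674) / 0.91)²
n = (3.571)²
n ≈ 12.75
Round up to the next whole number: n = 13 pairs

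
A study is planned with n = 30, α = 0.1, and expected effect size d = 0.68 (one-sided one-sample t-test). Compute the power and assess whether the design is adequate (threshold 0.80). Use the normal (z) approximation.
Power ≈ 0.99; the study is adequately powered (power ≥ 0.80)

Power calculation (one-sample t-test, normal approximation):
z_β = d · √n - z_α
z_β = 0.68 · √30 - 1.282
z_β = 0.68 · 5.477 - 1.282
z_β = 2.443

Power = Φ(z_β) = Φ(2.443) ≈ 0.993

Effect size d = 0.68 is medium by Cohen's convention (0.2/0.5/0.8).

Threshold: power ≥ 0.80 is conventionally adequate.
Power ≈ 0.99 → the study is adequately powered (power ≥ 0.80).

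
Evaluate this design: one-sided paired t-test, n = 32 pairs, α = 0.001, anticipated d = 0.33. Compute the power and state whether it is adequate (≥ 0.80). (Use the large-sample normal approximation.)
Power ≈ 0.11; the study is underpowered (power < 0.80)

Power calculation (paired t-test, normal approximation):
z_β = d · √n - z_α
z_β = 0.33 · √32 - 3.090
z_β = 0.33 · 5.657 - 3.090
z_β = -1.223

Power = Φ(z_β) = Φ(-1.223) ≈ 0.111

Effect size d = 0.33 is small by Cohen's convention (0.2/0.5/0.8).

Threshold: power ≥ 0.80 is conventionally adequate.
Power ≈ 0.11 → the study is underpowered (power < 0.80).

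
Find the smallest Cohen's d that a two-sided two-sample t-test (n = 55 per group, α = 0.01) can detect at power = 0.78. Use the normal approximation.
d ≈ 0.64

Minimum detectable effect (two-sample t-test, normal approximation):
d = (z_{α/2} + z_β) / √(n/2)
d = (2.576 + 0.772) / √(55/2)
d = 3.348 / 5.244
d ≈ 0.64

By Cohen's convention (0.2 small / 0.5 medium / 0.8 large): medium effect.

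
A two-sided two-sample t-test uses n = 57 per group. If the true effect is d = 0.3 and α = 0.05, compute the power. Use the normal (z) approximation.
Power ≈ 0.36

Power calculation (two-sample t-test, normal approximation):
z_β = d · √(n/2) - z_{α/2}
z_β = 0.3 · √(57/2) - 1.960
z_β = 0.3 · 5.339 - 1.960
z_β = -0.358

Power = Φ(z_β) = Φ(-0.358) ≈ 0.360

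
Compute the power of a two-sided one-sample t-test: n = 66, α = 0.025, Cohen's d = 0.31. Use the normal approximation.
Power ≈ 0.61

Power calculation (one-sample t-test, normal approximation):
z_β = d · √n - z_{α/2}
z_β = 0.31 · √66 - 2.241
z_β = 0.31 · 8.124 - 2.241
z_β = 0.277

Power = Φ(z_β) = Φ(0.277) ≈ 0.609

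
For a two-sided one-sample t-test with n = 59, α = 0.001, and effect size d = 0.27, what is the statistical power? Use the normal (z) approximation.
Power ≈ 0.11

Power calculation (one-sample t-test, normal approximation):
z_β = d · √n - z_{α/2}
z_β = 0.27 · √59 - 3.291
z_β = 0.27 · 7.681 - 3.291
z_β = -1.217

Power = Φ(z_β) = Φ(-1.217) ≈ 0.112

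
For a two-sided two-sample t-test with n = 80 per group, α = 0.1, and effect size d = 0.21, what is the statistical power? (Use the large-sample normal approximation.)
Power ≈ 0.38

Power calculation (two-sample t-test, normal approximation):
z_β = d · √(n/2) - z_{α/2}
z_β = 0.21 · √(80/2) - 1.645
z_β = 0.21 · 6.325 - 1.645
z_β = -0.317

Power = Φ(z_β) = Φ(-0.317) ≈ 0.376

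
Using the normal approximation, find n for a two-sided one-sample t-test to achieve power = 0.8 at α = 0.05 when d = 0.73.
n = 15

Sample size formula (one-sample t-test, normal approximation):
n = ((z_{α/2} + z_β) / d)²

z_{α/2} = 1.960 (for α = 0.05, two-sided)
z_β = 0.842 (for power = 0.8)
d = 0.73

n = ((1.960 + 0.842) / 0.73)²
n = (3.838)²
n ≈ 14.73
Round up to the next whole number: n = 15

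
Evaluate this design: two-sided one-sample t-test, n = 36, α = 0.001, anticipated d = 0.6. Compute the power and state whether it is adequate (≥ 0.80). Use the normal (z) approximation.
Power ≈ 0.62; the study is underpowered (power < 0.80)

Power calculation (one-sample t-test, normal approximation):
z_β = d · √n - z_{α/2}
z_β = 0.6 · √36 - 3.291
z_β = 0.6 · 6.000 - 3.291
z_β = 0.309

Power = Φ(z_β) = Φ(0.309) ≈ 0.622

Effect size d = 0.6 is medium by Cohen's convention (0.2/0.5/0.8).

Threshold: power ≥ 0.80 is conventionally adequate.
Power ≈ 0.62 → the study is underpowered (power < 0.80).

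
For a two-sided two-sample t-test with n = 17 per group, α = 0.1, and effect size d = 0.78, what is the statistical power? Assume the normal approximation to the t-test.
Power ≈ 0.74

Power calculation (two-sample t-test, normal approximation):
z_β = d · √(n/2) - z_{α/2}
z_β = 0.78 · √(17/2) - 1.645
z_β = 0.78 · 2.915 - 1.645
z_β = 0.629

Power = Φ(z_β) = Φ(0.629) ≈ 0.735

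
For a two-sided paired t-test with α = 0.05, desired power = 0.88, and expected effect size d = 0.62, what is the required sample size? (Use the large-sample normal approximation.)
n = 26 pairs

Sample size formula (paired t-test, normal approximation):
n = ((z_{α/2} + z_β) / d)²

z_{α/2} = 1.960 (for α = 0.05, two-sided)
z_β = 1.175 (for power = 0.88)
d = 0.62

n = ((1.960 + 1.175) / 0.62)²
n = (5.056)²
n ≈ 25.56
Round up to the next whole number: n = 26 pairs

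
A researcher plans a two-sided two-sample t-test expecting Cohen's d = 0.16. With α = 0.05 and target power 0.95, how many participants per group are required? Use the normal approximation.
n = 1016 per group

Sample size formula (two-sample t-test, normal approximation):
n = 2 · ((z_{α/2} + z_β) / d)²

z_{α/2} = 1.960 (for α = 0.05, two-sided)
z_β = 1.645 (for power = 0.95)
d = 0.16

n = 2 · ((1.960 + 1.645) / 0.16)²
n = 2 · (22.531)²
n ≈ 1015.29
Round up to the next whole number: n = 1016 per group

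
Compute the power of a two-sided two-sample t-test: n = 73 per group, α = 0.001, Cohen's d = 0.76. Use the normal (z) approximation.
Power ≈ 0.90

Power calculation (two-sample t-test, normal approximation):
z_β = d · √(n/2) - z_{α/2}
z_β = 0.76 · √(73/2) - 3.291
z_β = 0.76 · 6.042 - 3.291
z_β = 1.301

Power = Φ(z_β) = Φ(1.301) ≈ 0.903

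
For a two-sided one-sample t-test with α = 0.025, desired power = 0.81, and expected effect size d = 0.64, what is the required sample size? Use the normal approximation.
n = 24

Sample size formula (one-sample t-test, normal approximation):
n = ((z_{α/2} + z_β) / d)²

z_{α/2} = 2.241 (for α = 0.025, two-sided)
z_β = 0.878 (for power = 0.81)
d = 0.64

n = ((2.241 + 0.878) / 0.64)²
n = (4.873)²
n ≈ 23.75
Round up to the next whole number: n = 24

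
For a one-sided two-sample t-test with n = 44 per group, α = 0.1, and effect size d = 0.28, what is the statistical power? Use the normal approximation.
Power ≈ 0.51

Power calculation (two-sample t-test, normal approximation):
z_β = d · √(n/2) - z_α
z_β = 0.28 · √(44/2) - 1.282
z_β = 0.28 · 4.690 - 1.282
z_β = 0.032

Power = Φ(z_β) = Φ(0.032) ≈ 0.513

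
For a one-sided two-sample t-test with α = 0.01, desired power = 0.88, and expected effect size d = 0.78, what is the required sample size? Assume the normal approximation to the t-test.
n = 41 per group

Sample size formula (two-sample t-test, normal approximation):
n = 2 · ((z_α + z_β) / d)²

z_α = 2.326 (for α = 0.01, one-sided)
z_β = 1.175 (for power = 0.88)
d = 0.78

n = 2 · ((2.326 + 1.175) / 0.78)²
n = 2 · (4.488)²
n ≈ 40.28
Round up to the next whole number: n = 41 per group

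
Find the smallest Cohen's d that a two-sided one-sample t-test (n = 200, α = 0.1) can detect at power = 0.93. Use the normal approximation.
d ≈ 0.22

Minimum detectable effect (one-sample t-test, normal approximation):
d = (z_{α/2} + z_β) / √n
d = (1.645 + 1.476) / √200
d = 3.121 / 14.142
d ≈ 0.22

By Cohen's convention (0.2 small / 0.5 medium / 0.8 large): small effect.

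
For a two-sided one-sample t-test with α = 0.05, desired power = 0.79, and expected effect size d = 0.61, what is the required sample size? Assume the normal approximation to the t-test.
n = 21

Sample size formula (one-sample t-test, normal approximation):
n = ((z_{α/2} + z_β) / d)²

z_{α/2} = 1.960 (for α = 0.05, two-sided)
z_β = 0.806 (for power = 0.79)
d = 0.61

n = ((1.960 + 0.806) / 0.61)²
n = (4.534)²
n ≈ 20.56
Round up to the next whole number: n = 21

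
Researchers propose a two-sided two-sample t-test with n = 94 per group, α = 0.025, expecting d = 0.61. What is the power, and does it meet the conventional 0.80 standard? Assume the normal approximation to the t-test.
Power ≈ 0.97; the study is adequately powered (power ≥ 0.80)

Power calculation (two-sample t-test, normal approximation):
z_β = d · √(n/2) - z_{α/2}
z_β = 0.61 · √(94/2) - 2.241
z_β = 0.61 · 6.856 - 2.241
z_β = 1.941

Power = Φ(z_β) = Φ(1.941) ≈ 0.974

Effect size d = 0.61 is medium by Cohen's convention (0.2/0.5/0.8).

Threshold: power ≥ 0.80 is conventionally adequate.
Power ≈ 0.97 → the study is adequately powered (power ≥ 0.80).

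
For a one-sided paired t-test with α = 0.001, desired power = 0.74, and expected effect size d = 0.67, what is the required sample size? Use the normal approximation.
n = 32 pairs

Sample size formula (paired t-test, normal approximation):
n = ((z_α + z_β) / d)²

z_α = 3.090 (for α = 0.001, one-sided)
z_β = 0.643 (for power = 0.74)
d = 0.67

n = ((3.090 + 0.643) / 0.67)²
n = (5.572)²
n ≈ 31.05
Round up to the next whole number: n = 32 pairs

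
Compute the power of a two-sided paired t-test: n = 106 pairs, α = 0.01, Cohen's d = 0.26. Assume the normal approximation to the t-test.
Power ≈ 0.54

Power calculation (paired t-test, normal approximation):
z_β = d · √n - z_{α/2}
z_β = 0.26 · √106 - 2.576
z_β = 0.26 · 10.296 - 2.576
z_β = 0.101

Power = Φ(z_β) = Φ(0.101) ≈ 0.540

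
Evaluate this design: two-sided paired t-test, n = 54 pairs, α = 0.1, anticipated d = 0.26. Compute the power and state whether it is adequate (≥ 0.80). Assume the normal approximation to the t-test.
Power ≈ 0.60; the study is underpowered (power < 0.80)

Power calculation (paired t-test, normal approximation):
z_β = d · √n - z_{α/2}
z_β = 0.26 · √54 - 1.645
z_β = 0.26 · 7.348 - 1.645
z_β = 0.266

Power = Φ(z_β) = Φ(0.266) ≈ 0.605

Effect size d = 0.26 is small by Cohen's convention (0.2/0.5/0.8).

Threshold: power ≥ 0.80 is conventionally adequate.
Power ≈ 0.60 → the study is underpowered (power < 0.80).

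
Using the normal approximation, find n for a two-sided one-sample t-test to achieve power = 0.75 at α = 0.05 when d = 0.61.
n = 19

Sample size formula (one-sample t-test, normal approximation):
n = ((z_{α/2} + z_β) / d)²

z_{α/2} = 1.960 (for α = 0.05, two-sided)
z_β = 0.674 (for power = 0.75)
d = 0.61

n = ((1.960 + 0.674) / 0.61)²
n = (4.318)²
n ≈ 18.65
Round up to the next whole number: n = 19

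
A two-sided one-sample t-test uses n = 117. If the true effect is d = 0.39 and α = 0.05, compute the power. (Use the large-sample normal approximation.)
Power ≈ 0.99

Power calculation (one-sample t-test, normal approximation):
z_β = d · √n - z_{α/2}
z_β = 0.39 · √117 - 1.960
z_β = 0.39 · 10.817 - 1.960
z_β = 2.259

Power = Φ(z_β) = Φ(2.259) ≈ 0.988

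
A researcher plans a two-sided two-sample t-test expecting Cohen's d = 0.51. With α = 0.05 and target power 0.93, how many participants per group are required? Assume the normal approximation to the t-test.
n = 91 per group

Sample size formula (two-sample t-test, normal approximation):
n = 2 · ((z_{α/2} + z_β) / d)²

z_{α/2} = 1.960 (for α = 0.05, two-sided)
z_β = 1.476 (for power = 0.93)
d = 0.51

n = 2 · ((1.960 + 1.476) / 0.51)²
n = 2 · (6.737)²
n ≈ 90.77
Round up to the next whole number: n = 91 per group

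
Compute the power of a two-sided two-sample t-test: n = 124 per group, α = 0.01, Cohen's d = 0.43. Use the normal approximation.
Power ≈ 0.79

Power calculation (two-sample t-test, normal approximation):
z_β = d · √(n/2) - z_{α/2}
z_β = 0.43 · √(124/2) - 2.576
z_β = 0.43 · 7.874 - 2.576
z_β = 0.810

Power = Φ(z_β) = Φ(0.810) ≈ 0.791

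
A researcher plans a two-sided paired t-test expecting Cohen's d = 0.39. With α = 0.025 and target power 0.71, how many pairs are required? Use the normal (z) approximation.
n = 52 pairs

Sample size formula (paired t-test, normal approximation):
n = ((z_{α/2} + z_β) / d)²

z_{α/2} = 2.241 (for α = 0.025, two-sided)
z_β = 0.553 (for power = 0.71)
d = 0.39

n = ((2.241 + 0.553) / 0.39)²
n = (7.164)²
n ≈ 51.32
Round up to the next whole number: n = 52 pairs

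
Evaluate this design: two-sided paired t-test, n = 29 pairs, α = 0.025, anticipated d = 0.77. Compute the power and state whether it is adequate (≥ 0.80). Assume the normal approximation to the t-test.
Power ≈ 0.97; the study is adequately powered (power ≥ 0.80)

Power calculation (paired t-test, normal approximation):
z_β = d · √n - z_{α/2}
z_β = 0.77 · √29 - 2.241
z_β = 0.77 · 5.385 - 2.241
z_β = 1.905

Power = Φ(z_β) = Φ(1.905) ≈ 0.972

Effect size d = 0.77 is medium by Cohen's convention (0.2/0.5/0.8).

Threshold: power ≥ 0.80 is conventionally adequate.
Power ≈ 0.97 → the study is adequately powered (power ≥ 0.80).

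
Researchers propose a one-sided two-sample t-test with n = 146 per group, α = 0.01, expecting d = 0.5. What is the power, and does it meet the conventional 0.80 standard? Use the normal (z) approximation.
Power ≈ 0.97; the study is adequately powered (power ≥ 0.80)

Power calculation (two-sample t-test, normal approximation):
z_β = d · √(n/2) - z_α
z_β = 0.5 · √(146/2) - 2.326
z_β = 0.5 · 8.544 - 2.326
z_β = 1.946

Power = Φ(z_β) = Φ(1.946) ≈ 0.974

Effect size d = 0.5 is medium by Cohen's convention (0.2/0.5/0.8).

Threshold: power ≥ 0.80 is conventionally adequate.
Power ≈ 0.97 → the study is adequately powered (power ≥ 0.80).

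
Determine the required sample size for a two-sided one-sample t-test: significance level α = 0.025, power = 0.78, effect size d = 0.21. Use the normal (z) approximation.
n = 206

Sample size formula (one-sample t-test, normal approximation):
n = ((z_{α/2} + z_β) / d)²

z_{α/2} = 2.241 (for α = 0.025, two-sided)
z_β = 0.772 (for power = 0.78)
d = 0.21

n = ((2.241 + 0.772) / 0.21)²
n = (14.348)²
n ≈ 205.87
Round up to the next whole number: n = 206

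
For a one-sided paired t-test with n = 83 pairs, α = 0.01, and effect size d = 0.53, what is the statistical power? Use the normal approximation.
Power ≈ 0.99

Power calculation (paired t-test, normal approximation):
z_β = d · √n - z_α
z_β = 0.53 · √83 - 2.326
z_β = 0.53 · 9.110 - 2.326
z_β = 2.502

Power = Φ(z_β) = Φ(2.502) ≈ 0.994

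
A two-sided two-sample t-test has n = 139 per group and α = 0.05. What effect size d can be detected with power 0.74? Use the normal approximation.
d ≈ 0.31

Minimum detectable effect (two-sample t-test, normal approximation):
d = (z_{α/2} + z_β) / √(n/2)
d = (1.960 + 0.643) / √(139/2)
d = 2.603 / 8.337
d ≈ 0.31

By Cohen's convention (0.2 small / 0.5 medium / 0.8 large): small effect.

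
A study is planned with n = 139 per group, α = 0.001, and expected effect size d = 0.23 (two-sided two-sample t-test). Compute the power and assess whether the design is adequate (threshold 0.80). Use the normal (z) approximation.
Power ≈ 0.08; the study is underpowered (power < 0.80)

Power calculation (two-sample t-test, normal approximation):
z_β = d · √(n/2) - z_{α/2}
z_β = 0.23 · √(139/2) - 3.291
z_β = 0.23 · 8.337 - 3.291
z_β = -1.373

Power = Φ(z_β) = Φ(-1.373) ≈ 0.085

Effect size d = 0.23 is small by Cohen's convention (0.2/0.5/0.8).

Threshold: power ≥ 0.80 is conventionally adequate.
Power ≈ 0.08 → the study is underpowered (power < 0.80).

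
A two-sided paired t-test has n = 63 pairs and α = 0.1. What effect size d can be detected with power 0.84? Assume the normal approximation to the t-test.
d ≈ 0.33

Minimum detectable effect (paired t-test, normal approximation):
d = (z_{α/2} + z_β) / √n
d = (1.645 + 0.994) / √63
d = 2.639 / 7.937
d ≈ 0.33

By Cohen's convention (0.2 small / 0.5 medium / 0.8 large): small effect.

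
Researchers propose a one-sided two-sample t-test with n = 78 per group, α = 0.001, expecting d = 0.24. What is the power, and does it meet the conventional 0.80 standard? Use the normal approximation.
Power ≈ 0.06; the study is underpowered (power < 0.80)

Power calculation (two-sample t-test, normal approximation):
z_β = d · √(n/2) - z_α
z_β = 0.24 · √(78/2) - 3.090
z_β = 0.24 · 6.245 - 3.090
z_β = -1.591

Power = Φ(z_β) = Φ(-1.591) ≈ 0.056

Effect size d = 0.24 is small by Cohen's convention (0.2/0.5/0.8).

Threshold: power ≥ 0.80 is conventionally adequate.
Power ≈ 0.06 → the study is underpowered (power < 0.80).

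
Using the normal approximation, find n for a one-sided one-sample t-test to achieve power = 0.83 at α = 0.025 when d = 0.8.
n = 14

Sample size formula (one-sample t-test, normal approximation):
n = ((z_α + z_β) / d)²

z_α = 1.960 (for α = 0.025, one-sided)
z_β = 0.954 (for power = 0.83)
d = 0.8

n = ((1.960 + 0.954) / 0.8)²
n = (3.643)²
n ≈ 13.27
Round up to the next whole number: n = 14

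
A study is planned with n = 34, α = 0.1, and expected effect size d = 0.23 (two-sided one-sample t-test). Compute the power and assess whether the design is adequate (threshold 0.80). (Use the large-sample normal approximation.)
Power ≈ 0.38; the study is underpowered (power < 0.80)

Power calculation (one-sample t-test, normal approximation):
z_β = d · √n - z_{α/2}
z_β = 0.23 · √34 - 1.645
z_β = 0.23 · 5.831 - 1.645
z_β = -0.304

Power = Φ(z_β) = Φ(-0.304) ≈ 0.381

Effect size d = 0.23 is small by Cohen's convention (0.2/0.5/0.8).

Threshold: power ≥ 0.80 is conventionally adequate.
Power ≈ 0.38 → the study is underpowered (power < 0.80).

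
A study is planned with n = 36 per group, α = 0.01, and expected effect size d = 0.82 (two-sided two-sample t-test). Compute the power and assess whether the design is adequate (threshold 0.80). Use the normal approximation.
Power ≈ 0.82; the study is adequately powered (power ≥ 0.80)

Power calculation (two-sample t-test, normal approximation):
z_β = d · √(n/2) - z_{α/2}
z_β = 0.82 · √(36/2) - 2.576
z_β = 0.82 · 4.243 - 2.576
z_β = 0.903

Power = Φ(z_β) = Φ(0.903) ≈ 0.817

Effect size d = 0.82 is large by Cohen's convention (0.2/0.5/0.8).

Threshold: power ≥ 0.80 is conventionally adequate.
Power ≈ 0.82 → the study is adequately powered (power ≥ 0.80).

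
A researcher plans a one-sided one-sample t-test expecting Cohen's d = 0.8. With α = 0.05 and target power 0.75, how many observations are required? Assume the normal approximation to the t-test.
n = 9

Sample size formula (one-sample t-test, normal approximation):
n = ((z_α + z_β) / d)²

z_α = 1.645 (for α = 0.05, one-sided)
z_β = 0.674 (for power = 0.75)
d = 0.8

n = ((1.645 + 0.674) / 0.8)²
n = (2.899)²
n ≈ 8.40
Round up to the next whole number: n = 9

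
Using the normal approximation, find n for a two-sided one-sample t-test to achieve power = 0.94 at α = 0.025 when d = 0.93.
n = 17

Sample size formula (one-sample t-test, normal approximation):
n = ((z_{α/2} + z_β) / d)²

z_{α/2} = 2.241 (for α = 0.025, two-sided)
z_β = 1.555 (for power = 0.94)
d = 0.93

n = ((2.241 + 1.555) / 0.93)²
n = (4.082)²
n ≈ 16.66
Round up to the next whole number: n = 17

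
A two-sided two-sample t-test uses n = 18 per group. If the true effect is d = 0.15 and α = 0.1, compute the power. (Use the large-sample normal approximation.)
Power ≈ 0.12

Power calculation (two-sample t-test, normal approximation):
z_β = d · √(n/2) - z_{α/2}
z_β = 0.15 · √(18/2) - 1.645
z_β = 0.15 · 3.000 - 1.645
z_β = -1.195

Power = Φ(z_β) = Φ(-1.195) ≈ 0.116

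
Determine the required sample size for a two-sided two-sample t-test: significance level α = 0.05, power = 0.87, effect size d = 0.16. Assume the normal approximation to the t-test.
n = 745 per group

Sample size formula (two-sample t-test, normal approximation):
n = 2 · ((z_{α/2} + z_β) / d)²

z_{α/2} = 1.960 (for α = 0.05, two-sided)
z_β = 1.126 (for power = 0.87)
d = 0.16

n = 2 · ((1.960 + 1.126) / 0.16)²
n = 2 · (19.288)²
n ≈ 744.05
Round up to the next whole number: n = 745 per group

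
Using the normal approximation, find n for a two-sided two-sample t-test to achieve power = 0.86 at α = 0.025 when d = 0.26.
n = 327 per group

Sample size formula (two-sample t-test, normal approximation):
n = 2 · ((z_{α/2} + z_β) / d)²

z_{α/2} = 2.241 (for α = 0.025, two-sided)
z_β = 1.080 (for power = 0.86)
d = 0.26

n = 2 · ((2.241 + 1.080) / 0.26)²
n = 2 · (12.773)²
n ≈ 326.30
Round up to the next whole number: n = 327 per group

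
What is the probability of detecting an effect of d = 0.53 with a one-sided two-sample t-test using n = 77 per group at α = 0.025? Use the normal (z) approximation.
Power ≈ 0.91

Power calculation (two-sample t-test, normal approximation):
z_β = d · √(n/2) - z_α
z_β = 0.53 · √(77/2) - 1.960
z_β = 0.53 · 6.205 - 1.960
z_β = 1.329

Power = Φ(z_β) = Φ(1.329) ≈ 0.908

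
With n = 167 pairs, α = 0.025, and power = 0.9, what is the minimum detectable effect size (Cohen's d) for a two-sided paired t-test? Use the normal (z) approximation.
d ≈ 0.27

Minimum detectable effect (paired t-test, normal approximation):
d = (z_{α/2} + z_β) / √n
d = (2.241 + 1.282) / √167
d = 3.523 / 12.923
d ≈ 0.27

By Cohen's convention (0.2 small / 0.5 medium / 0.8 large): small effect.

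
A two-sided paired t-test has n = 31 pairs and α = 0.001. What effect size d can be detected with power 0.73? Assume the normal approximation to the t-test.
d ≈ 0.70

Minimum detectable effect (paired t-test, normal approximation):
d = (z_{α/2} + z_β) / √n
d = (3.291 + 0.613) / √31
d = 3.903 / 5.568
d ≈ 0.70

By Cohen's convention (0.2 small / 0.5 medium / 0.8 large): medium effect.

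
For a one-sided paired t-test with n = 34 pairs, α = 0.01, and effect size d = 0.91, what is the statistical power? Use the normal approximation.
Power ≈ 1.00

Power calculation (paired t-test, normal approximation):
z_β = d · √n - z_α
z_β = 0.91 · √34 - 2.326
z_β = 0.91 · 5.831 - 2.326
z_β = 2.980

Power = Φ(z_β) = Φ(2.980) ≈ 0.999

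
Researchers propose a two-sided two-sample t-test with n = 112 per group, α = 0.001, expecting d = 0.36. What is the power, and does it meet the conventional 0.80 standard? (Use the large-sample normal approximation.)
Power ≈ 0.28; the study is underpowered (power < 0.80)

Power calculation (two-sample t-test, normal approximation):
z_β = d · √(n/2) - z_{α/2}
z_β = 0.36 · √(112/2) - 3.291
z_β = 0.36 · 7.483 - 3.291
z_β = -0.597

Power = Φ(z_β) = Φ(-0.597) ≈ 0.275

Effect size d = 0.36 is small by Cohen's convention (0.2/0.5/0.8).

Threshold: power ≥ 0.80 is conventionally adequate.
Power ≈ 0.28 → the study is underpowered (power < 0.80).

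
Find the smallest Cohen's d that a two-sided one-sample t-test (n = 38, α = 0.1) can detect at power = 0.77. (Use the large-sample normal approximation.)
d ≈ 0.39

Minimum detectable effect (one-sample t-test, normal approximation):
d = (z_{α/2} + z_β) / √n
d = (1.645 + 0.739) / √38
d = 2.384 / 6.164
d ≈ 0.39

By Cohen's convention (0.2 small / 0.5 medium / 0.8 large): small effect.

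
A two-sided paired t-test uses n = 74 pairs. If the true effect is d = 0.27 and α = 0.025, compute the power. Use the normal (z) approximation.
Power ≈ 0.53

Power calculation (paired t-test, normal approximation):
z_β = d · √n - z_{α/2}
z_β = 0.27 · √74 - 2.241
z_β = 0.27 · 8.602 - 2.241
z_β = 0.081

Power = Φ(z_β) = Φ(0.081) ≈ 0.532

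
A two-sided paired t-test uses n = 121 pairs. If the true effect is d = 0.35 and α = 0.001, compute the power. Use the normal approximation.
Power ≈ 0.71

Power calculation (paired t-test, normal approximation):
z_β = d · √n - z_{α/2}
z_β = 0.35 · √121 - 3.291
z_β = 0.35 · 11.000 - 3.291
z_β = 0.559

Power = Φ(z_β) = Φ(0.559) ≈ 0.712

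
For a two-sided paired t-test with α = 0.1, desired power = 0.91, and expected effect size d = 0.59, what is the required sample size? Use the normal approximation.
n = 26 pairs

Sample size formula (paired t-test, normal approximation):
n = ((z_{α/2} + z_β) / d)²

z_{α/2} = 1.645 (for α = 0.1, two-sided)
z_β = 1.341 (for power = 0.91)
d = 0.59

n = ((1.645 + 1.341) / 0.59)²
n = (5.061)²
n ≈ 25.61
Round up to the next whole number: n = 26 pairs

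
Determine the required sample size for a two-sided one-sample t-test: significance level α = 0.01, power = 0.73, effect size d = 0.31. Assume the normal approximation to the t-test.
n = 106

Sample size formula (one-sample t-test, normal approximation):
n = ((z_{α/2} + z_β) / d)²

z_{α/2} = 2.576 (for α = 0.01, two-sided)
z_β = 0.613 (for power = 0.73)
d = 0.31

n = ((2.576 + 0.613) / 0.31)²
n = (10.287)²
n ≈ 105.82
Round up to the next whole number: n = 106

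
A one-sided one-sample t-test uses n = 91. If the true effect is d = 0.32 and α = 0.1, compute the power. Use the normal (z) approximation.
Power ≈ 0.96

Power calculation (one-sample t-test, normal approximation):
z_β = d · √n - z_α
z_β = 0.32 · √91 - 1.282
z_β = 0.32 · 9.539 - 1.282
z_β = 1.771

Power = Φ(z_β) = Φ(1.771) ≈ 0.962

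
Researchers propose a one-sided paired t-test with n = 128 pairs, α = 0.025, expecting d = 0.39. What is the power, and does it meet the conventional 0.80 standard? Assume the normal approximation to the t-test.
Power ≈ 0.99; the study is adequately powered (power ≥ 0.80)

Power calculation (paired t-test, normal approximation):
z_β = d · √n - z_α
z_β = 0.39 · √128 - 1.960
z_β = 0.39 · 11.314 - 1.960
z_β = 2.452

Power = Φ(z_β) = Φ(2.452) ≈ 0.993

Effect size d = 0.39 is small by Cohen's convention (0.2/0.5/0.8).

Threshold: power ≥ 0.80 is conventionally adequate.
Power ≈ 0.99 → the study is adequately powered (power ≥ 0.80).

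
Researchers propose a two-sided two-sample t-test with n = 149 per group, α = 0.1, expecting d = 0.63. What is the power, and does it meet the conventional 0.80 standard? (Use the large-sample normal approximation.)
Power ≈ 1.00; the study is adequately powered (power ≥ 0.80)

Power calculation (two-sample t-test, normal approximation):
z_β = d · √(n/2) - z_{α/2}
z_β = 0.63 · √(149/2) - 1.645
z_β = 0.63 · 8.631 - 1.645
z_β = 3.793

Power = Φ(z_β) = Φ(3.793) ≈ 1.000

Effect size d = 0.63 is medium by Cohen's convention (0.2/0.5/0.8).

Threshold: power ≥ 0.80 is conventionally adequate.
Power ≈ 1.00 → the study is adequately powered (power ≥ 0.80).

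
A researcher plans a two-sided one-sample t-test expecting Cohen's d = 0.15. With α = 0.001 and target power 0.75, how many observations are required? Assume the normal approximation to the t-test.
n = 699

Sample size formula (one-sample t-test, normal approximation):
n = ((z_{α/2} + z_β) / d)²

z_{α/2} = 3.291 (for α = 0.001, two-sided)
z_β = 0.674 (for power = 0.75)
d = 0.15

n = ((3.291 + 0.674) / 0.15)²
n = (26.433)²
n ≈ 698.70
Round up to the next whole number: n = 699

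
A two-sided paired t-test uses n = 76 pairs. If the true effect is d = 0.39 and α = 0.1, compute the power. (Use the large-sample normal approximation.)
Power ≈ 0.96

Power calculation (paired t-test, normal approximation):
z_β = d · √n - z_{α/2}
z_β = 0.39 · √76 - 1.645
z_β = 0.39 · 8.718 - 1.645
z_β = 1.755

Power = Φ(z_β) = Φ(1.755) ≈ 0.960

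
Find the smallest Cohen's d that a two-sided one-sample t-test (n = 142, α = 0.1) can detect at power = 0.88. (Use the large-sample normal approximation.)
d ≈ 0.24

Minimum detectable effect (one-sample t-test, normal approximation):
d = (z_{α/2} + z_β) / √n
d = (1.645 + 1.175) / √142
d = 2.820 / 11.916
d ≈ 0.24

By Cohen's convention (0.2 small / 0.5 medium / 0.8 large): small effect.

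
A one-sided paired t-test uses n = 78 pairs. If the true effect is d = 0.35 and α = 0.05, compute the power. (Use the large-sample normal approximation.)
Power ≈ 0.93

Power calculation (paired t-test, normal approximation):
z_β = d · √n - z_α
z_β = 0.35 · √78 - 1.645
z_β = 0.35 · 8.832 - 1.645
z_β = 1.446

Power = Φ(z_β) = Φ(1.446) ≈ 0.926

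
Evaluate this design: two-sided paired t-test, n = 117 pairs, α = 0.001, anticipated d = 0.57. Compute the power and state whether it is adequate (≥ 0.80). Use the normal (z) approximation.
Power ≈ 1.00; the study is adequately powered (power ≥ 0.80)

Power calculation (paired t-test, normal approximation):
z_β = d · √n - z_{α/2}
z_β = 0.57 · √117 - 3.291
z_β = 0.57 · 10.817 - 3.291
z_β = 2.875

Power = Φ(z_β) = Φ(2.875) ≈ 0.998

Effect size d = 0.57 is medium by Cohen's convention (0.2/0.5/0.8).

Threshold: power ≥ 0.80 is conventionally adequate.
Power ≈ 1.00 → the study is adequately powered (power ≥ 0.80).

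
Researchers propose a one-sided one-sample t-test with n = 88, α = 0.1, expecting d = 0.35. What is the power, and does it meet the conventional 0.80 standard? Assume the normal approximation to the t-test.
Power ≈ 0.98; the study is adequately powered (power ≥ 0.80)

Power calculation (one-sample t-test, normal approximation):
z_β = d · √n - z_α
z_β = 0.35 · √88 - 1.282
z_β = 0.35 · 9.381 - 1.282
z_β = 2.002

Power = Φ(z_β) = Φ(2.002) ≈ 0.977

Effect size d = 0.35 is small by Cohen's convention (0.2/0.5/0.8).

Threshold: power ≥ 0.80 is conventionally adequate.
Power ≈ 0.98 → the study is adequately powered (power ≥ 0.80).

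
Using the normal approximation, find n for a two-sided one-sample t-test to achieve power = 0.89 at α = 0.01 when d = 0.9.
n = 18

Sample size formula (one-sample t-test, normal approximation):
n = ((z_{α/2} + z_β) / d)²

z_{α/2} = 2.576 (for α = 0.01, two-sided)
z_β = 1.227 (for power = 0.89)
d = 0.9

n = ((2.576 + 1.227) / 0.9)²
n = (4.226)²
n ≈ 17.86
Round up to the next whole number: n = 18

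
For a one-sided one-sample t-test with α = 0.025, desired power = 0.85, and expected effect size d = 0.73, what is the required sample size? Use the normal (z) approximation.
n = 17

Sample size formula (one-sample t-test, normal approximation):
n = ((z_α + z_β) / d)²

z_α = 1.960 (for α = 0.025, one-sided)
z_β = 1.036 (for power = 0.85)
d = 0.73

n = ((1.960 + 1.036) / 0.73)²
n = (4.104)²
n ≈ 16.84
Round up to the next whole number: n = 17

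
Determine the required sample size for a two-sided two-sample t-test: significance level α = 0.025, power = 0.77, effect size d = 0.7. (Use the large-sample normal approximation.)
n = 37 per group

Sample size formula (two-sample t-test, normal approximation):
n = 2 · ((z_{α/2} + z_β) / d)²

z_{α/2} = 2.241 (for α = 0.025, two-sided)
z_β = 0.739 (for power = 0.77)
d = 0.7

n = 2 · ((2.241 + 0.739) / 0.7)²
n = 2 · (4.257)²
n ≈ 36.24
Round up to the next whole number: n = 37 per group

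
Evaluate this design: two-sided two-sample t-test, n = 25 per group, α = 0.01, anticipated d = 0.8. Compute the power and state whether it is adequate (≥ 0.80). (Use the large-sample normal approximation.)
Power ≈ 0.60; the study is underpowered (power < 0.80)

Power calculation (two-sample t-test, normal approximation):
z_β = d · √(n/2) - z_{α/2}
z_β = 0.8 · √(25/2) - 2.576
z_β = 0.8 · 3.536 - 2.576
z_β = 0.253

Power = Φ(z_β) = Φ(0.253) ≈ 0.600

Effect size d = 0.8 is large by Cohen's convention (0.2/0.5/0.8).

Threshold: power ≥ 0.80 is conventionally adequate.
Power ≈ 0.60 → the study is underpowered (power < 0.80).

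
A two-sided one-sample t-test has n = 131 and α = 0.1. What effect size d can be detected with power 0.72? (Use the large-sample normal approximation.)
d ≈ 0.19

Minimum detectable effect (one-sample t-test, normal approximation):
d = (z_{α/2} + z_β) / √n
d = (1.645 + 0.583) / √131
d = 2.228 / 11.446
d ≈ 0.19

By Cohen's convention (0.2 small / 0.5 medium / 0.8 large): very small effect.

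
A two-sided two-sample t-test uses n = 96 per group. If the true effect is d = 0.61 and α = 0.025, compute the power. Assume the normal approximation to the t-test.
Power ≈ 0.98

Power calculation (two-sample t-test, normal approximation):
z_β = d · √(n/2) - z_{α/2}
z_β = 0.61 · √(96/2) - 2.241
z_β = 0.61 · 6.928 - 2.241
z_β = 1.985

Power = Φ(z_β) = Φ(1.985) ≈ 0.976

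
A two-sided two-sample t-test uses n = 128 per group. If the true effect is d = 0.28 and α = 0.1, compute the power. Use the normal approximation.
Power ≈ 0.72

Power calculation (two-sample t-test, normal approximation):
z_β = d · √(n/2) - z_{α/2}
z_β = 0.28 · √(128/2) - 1.645
z_β = 0.28 · 8.000 - 1.645
z_β = 0.595

Power = Φ(z_β) = Φ(0.595) ≈ 0.724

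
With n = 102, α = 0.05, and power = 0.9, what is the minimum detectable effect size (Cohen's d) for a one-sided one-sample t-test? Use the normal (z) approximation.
d ≈ 0.29

Minimum detectable effect (one-sample t-test, normal approximation):
d = (z_α + z_β) / √n
d = (1.645 + 1.282) / √102
d = 2.926 / 10.100
d ≈ 0.29

By Cohen's convention (0.2 small / 0.5 medium / 0.8 large): small effect.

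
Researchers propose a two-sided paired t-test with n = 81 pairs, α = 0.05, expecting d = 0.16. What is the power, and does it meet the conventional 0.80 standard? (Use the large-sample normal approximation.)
Power ≈ 0.30; the study is underpowered (power < 0.80)

Power calculation (paired t-test, normal approximation):
z_β = d · √n - z_{α/2}
z_β = 0.16 · √81 - 1.960
z_β = 0.16 · 9.000 - 1.960
z_β = -0.520

Power = Φ(z_β) = Φ(-0.520) ≈ 0.302

Effect size d = 0.16 is very small by Cohen's convention (0.2/0.5/0.8).

Threshold: power ≥ 0.80 is conventionally adequate.
Power ≈ 0.30 → the study is underpowered (power < 0.80).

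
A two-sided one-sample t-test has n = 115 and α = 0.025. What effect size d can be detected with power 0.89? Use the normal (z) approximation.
d ≈ 0.32

Minimum detectable effect (one-sample t-test, normal approximation):
d = (z_{α/2} + z_β) / √n
d = (2.241 + 1.227) / √115
d = 3.468 / 10.724
d ≈ 0.32

By Cohen's convention (0.2 small / 0.5 medium / 0.8 large): small effect.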